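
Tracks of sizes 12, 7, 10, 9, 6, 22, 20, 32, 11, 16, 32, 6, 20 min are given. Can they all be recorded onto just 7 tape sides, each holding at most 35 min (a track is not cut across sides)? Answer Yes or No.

A valid assignment using 7 tape sides:
  side 1: 32 = 32
  side 2: 32 = 32
  side 3: 22 + 12 = 34
  side 4: 20 + 11 = 31
  side 5: 20 + 10 = 30
  side 6: 16 + 9 + 7 = 32
  side 7: 6 + 6 = 12
Every load is within 35 min, so 7 tape sides suffice.

Yes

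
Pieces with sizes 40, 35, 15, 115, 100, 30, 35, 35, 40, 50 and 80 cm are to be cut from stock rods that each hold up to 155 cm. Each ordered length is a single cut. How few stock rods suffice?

4

Total = 115 + 100 + 80 + 50 + 40 + 40 + 35 + 35 + 35 + 30 + 15 = 575 cm.
Lower bound: ⌈575/155⌉ = 4 stock rods.
A packing using 4 stock rods:
  stock rod 1: 115 + 40 = 155
  stock rod 2: 100 + 50 = 150
  stock rod 3: 80 + 40 + 35 = 155
  stock rod 4: 35 + 35 + 30 + 15 = 115
This matches the lower bound, so 4 is optimal.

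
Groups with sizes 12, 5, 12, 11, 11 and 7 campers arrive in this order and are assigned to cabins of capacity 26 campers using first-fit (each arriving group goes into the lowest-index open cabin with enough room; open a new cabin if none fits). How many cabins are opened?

3

  12 → cabin 1 (new)  [load 12/26]
  5 → cabin 1  [load 17/26]
  12 → cabin 2 (new)  [load 12/26]
  11 → cabin 2  [load 23/26]
  11 → cabin 3 (new)  [load 11/26]
  7 → cabin 1  [load 24/26]
3 cabins opened.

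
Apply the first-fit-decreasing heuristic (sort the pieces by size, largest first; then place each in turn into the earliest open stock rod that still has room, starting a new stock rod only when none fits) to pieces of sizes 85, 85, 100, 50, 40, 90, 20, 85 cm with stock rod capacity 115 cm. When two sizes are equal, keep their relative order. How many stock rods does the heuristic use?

Sorted descending: 100, 90, 85, 85, 85, 50, 40, 20.
  100 → stock rod 1 (new)  [load 100/115]
  90 → stock rod 2 (new)  [load 90/115]
  85 → stock rod 3 (new)  [load 85/115]
  85 → stock rod 4 (new)  [load 85/115]
  85 → stock rod 5 (new)  [load 85/115]
  50 → stock rod 6 (new)  [load 50/115]
  40 → stock rod 6  [load 90/115]
  20 → stock rod 2  [load 110/115]
6 stock rods opened.

6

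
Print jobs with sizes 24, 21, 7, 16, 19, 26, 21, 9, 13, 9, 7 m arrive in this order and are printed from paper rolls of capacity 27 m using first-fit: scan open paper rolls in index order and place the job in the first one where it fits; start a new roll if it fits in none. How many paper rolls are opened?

8

  24 → roll 1 (new)  [load 24/27]
  21 → roll 2 (new)  [load 21/27]
  7 → roll 3 (new)  [load 7/27]
  16 → roll 3  [load 23/27]
  19 → roll 4 (new)  [load 19/27]
  26 → roll 5 (new)  [load 26/27]
  21 → roll 6 (new)  [load 21/27]
  9 → roll 7 (new)  [load 9/27]
  13 → roll 7  [load 22/27]
  9 → roll 8 (new)  [load 9/27]
  7 → roll 4  [load 26/27]
8 paper rolls opened.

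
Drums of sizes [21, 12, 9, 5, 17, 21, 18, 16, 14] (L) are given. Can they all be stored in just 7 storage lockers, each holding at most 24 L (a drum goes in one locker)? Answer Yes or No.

Yes

A valid assignment using 7 storage lockers:
  locker 1: 21 = 21
  locker 2: 21 = 21
  locker 3: 18 + 5 = 23
  locker 4: 17 = 17
  locker 5: 16 = 16
  locker 6: 14 + 9 = 23
  locker 7: 12 = 12
Every load is within 24 L, so 7 storage lockers suffice.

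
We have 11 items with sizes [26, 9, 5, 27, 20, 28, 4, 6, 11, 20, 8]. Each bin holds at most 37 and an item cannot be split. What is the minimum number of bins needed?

5

Total = 28 + 27 + 26 + 20 + 20 + 11 + 9 + 8 + 6 + 5 + 4 = 164.
Lower bound: ⌈164/37⌉ = 5 bins.
A packing using 5 bins:
  bin 1: 28 + 9 = 37
  bin 2: 27 + 8 = 35
  bin 3: 26 + 11 = 37
  bin 4: 20 + 6 + 5 + 4 = 35
  bin 5: 20 = 20
This matches the lower bound, so 5 is optimal.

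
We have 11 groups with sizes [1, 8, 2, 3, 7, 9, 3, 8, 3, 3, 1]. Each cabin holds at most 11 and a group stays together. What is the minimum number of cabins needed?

Total = 9 + 8 + 8 + 7 + 3 + 3 + 3 + 3 + 2 + 1 + 1 = 48.
Lower bound: ⌈48/11⌉ = 5 cabins.
A packing using 5 cabins:
  cabin 1: 9 + 2 = 11
  cabin 2: 8 + 3 = 11
  cabin 3: 8 + 3 = 11
  cabin 4: 7 + 3 + 1 = 11
  cabin 5: 3 + 1 = 4
This matches the lower bound, so 5 is optimal.

5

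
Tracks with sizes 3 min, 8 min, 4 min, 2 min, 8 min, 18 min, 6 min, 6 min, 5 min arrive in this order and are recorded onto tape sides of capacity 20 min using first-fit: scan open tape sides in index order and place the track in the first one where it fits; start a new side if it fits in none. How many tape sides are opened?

  3 → side 1 (new)  [load 3/20]
  8 → side 1  [load 11/20]
  4 → side 1  [load 15/20]
  2 → side 1  [load 17/20]
  8 → side 2 (new)  [load 8/20]
  18 → side 3 (new)  [load 18/20]
  6 → side 2  [load 14/20]
  6 → side 2  [load 20/20]
  5 → side 4 (new)  [load 5/20]
4 tape sides opened.

4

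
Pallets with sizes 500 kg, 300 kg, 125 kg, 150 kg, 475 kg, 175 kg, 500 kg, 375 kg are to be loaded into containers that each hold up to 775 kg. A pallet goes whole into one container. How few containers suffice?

4

Total = 500 + 500 + 475 + 375 + 300 + 175 + 150 + 125 = 2600 kg.
Lower bound: ⌈2600/775⌉ = 4 containers.
A packing using 4 containers:
  container 1: 500 + 175 = 675
  container 2: 500 + 150 + 125 = 775
  container 3: 475 + 300 = 775
  container 4: 375 = 375
This matches the lower bound, so 4 is optimal.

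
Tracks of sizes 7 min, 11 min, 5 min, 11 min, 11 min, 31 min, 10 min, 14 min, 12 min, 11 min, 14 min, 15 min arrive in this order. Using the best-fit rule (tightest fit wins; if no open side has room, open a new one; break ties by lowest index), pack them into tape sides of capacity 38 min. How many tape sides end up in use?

  7 → side 1 (new)  [load 7/38]
  11 → side 1  [load 18/38]
  5 → side 1  [load 23/38]
  11 → side 1  [load 34/38]
  11 → side 2 (new)  [load 11/38]
  31 → side 3 (new)  [load 31/38]
  10 → side 2  [load 21/38]
  14 → side 2  [load 35/38]
  12 → side 4 (new)  [load 12/38]
  11 → side 4  [load 23/38]
  14 → side 4  [load 37/38]
  15 → side 5 (new)  [load 15/38]
5 tape sides opened.

5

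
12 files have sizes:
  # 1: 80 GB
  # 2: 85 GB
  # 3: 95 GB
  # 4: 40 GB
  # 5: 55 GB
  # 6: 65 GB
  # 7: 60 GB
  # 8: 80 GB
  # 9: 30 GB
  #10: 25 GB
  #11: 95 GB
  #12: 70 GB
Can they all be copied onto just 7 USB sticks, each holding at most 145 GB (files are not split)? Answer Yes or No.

Yes

A valid assignment using 6 USB sticks:
  USB stick 1: 95 + 40 = 135
  USB stick 2: 95 + 30 = 125
  USB stick 3: 85 + 60 = 145
  USB stick 4: 80 + 65 = 145
  USB stick 5: 80 + 55 = 135
  USB stick 6: 70 + 25 = 95
That uses only 6 ≤ 7, so 7 USB sticks are enough.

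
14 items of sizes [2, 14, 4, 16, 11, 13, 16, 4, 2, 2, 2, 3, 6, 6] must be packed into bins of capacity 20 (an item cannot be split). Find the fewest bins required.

Total = 16 + 16 + 14 + 13 + 11 + 6 + 6 + 4 + 4 + 3 + 2 + 2 + 2 + 2 = 101.
Lower bound: ⌈101/20⌉ = 6 bins.
A packing using 6 bins:
  bin 1: 16 + 4 = 20
  bin 2: 16 + 4 = 20
  bin 3: 14 + 6 = 20
  bin 4: 13 + 6 = 19
  bin 5: 11 + 3 + 2 + 2 + 2 = 20
  bin 6: 2 = 2
This matches the lower bound, so 6 is optimal.

6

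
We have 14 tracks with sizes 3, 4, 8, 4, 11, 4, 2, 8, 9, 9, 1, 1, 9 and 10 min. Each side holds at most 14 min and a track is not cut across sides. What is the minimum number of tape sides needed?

Total = 11 + 10 + 9 + 9 + 9 + 8 + 8 + 4 + 4 + 4 + 3 + 2 + 1 + 1 = 83 min.
Lower bound: ⌈83/14⌉ = 6 tape sides.
Also, 7 tracks each exceed 7 min, and no two of those can share a side, so at least 7 tape sides are needed.
A packing using 7 tape sides:
  side 1: 11 + 3 = 14
  side 2: 10 + 4 = 14
  side 3: 9 + 4 + 1 = 14
  side 4: 9 + 4 + 1 = 14
  side 5: 9 + 2 = 11
  side 6: 8 = 8
  side 7: 8 = 8
This matches the lower bound, so 7 is optimal.

7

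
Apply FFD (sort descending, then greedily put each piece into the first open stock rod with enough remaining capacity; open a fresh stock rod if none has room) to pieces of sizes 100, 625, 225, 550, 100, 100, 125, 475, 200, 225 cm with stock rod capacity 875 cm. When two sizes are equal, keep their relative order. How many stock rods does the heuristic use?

4

Sorted descending: 625, 550, 475, 225, 225, 200, 125, 100, 100, 100.
  625 → stock rod 1 (new)  [load 625/875]
  550 → stock rod 2 (new)  [load 550/875]
  475 → stock rod 3 (new)  [load 475/875]
  225 → stock rod 1  [load 850/875]
  225 → stock rod 2  [load 775/875]
  200 → stock rod 3  [load 675/875]
  125 → stock rod 3  [load 800/875]
  100 → stock rod 2  [load 875/875]
  100 → stock rod 4 (new)  [load 100/875]
  100 → stock rod 4  [load 200/875]
4 stock rods opened.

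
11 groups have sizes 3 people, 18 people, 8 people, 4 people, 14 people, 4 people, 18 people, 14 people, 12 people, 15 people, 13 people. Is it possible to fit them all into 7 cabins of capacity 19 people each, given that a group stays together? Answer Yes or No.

Total = 123 people; ⌈123/19⌉ = 7.
The bound of 7 does not rule out 7, but exhaustive search shows no assignment into 7 cabins of capacity 19 people exists — the minimum is 8.

No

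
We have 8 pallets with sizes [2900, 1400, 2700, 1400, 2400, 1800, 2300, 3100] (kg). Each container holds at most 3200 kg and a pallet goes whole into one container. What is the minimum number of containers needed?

7

Total = 3100 + 2900 + 2700 + 2400 + 2300 + 1800 + 1400 + 1400 = 18000 kg.
Lower bound: ⌈18000/3200⌉ = 6 containers.
A packing using 7 containers:
  container 1: 3100 = 3100
  container 2: 2900 = 2900
  container 3: 2700 = 2700
  container 4: 2400 = 2400
  container 5: 2300 = 2300
  container 6: 1800 + 1400 = 3200
  container 7: 1400 = 1400
No arrangement into 6 containers stays within capacity, so 7 is optimal.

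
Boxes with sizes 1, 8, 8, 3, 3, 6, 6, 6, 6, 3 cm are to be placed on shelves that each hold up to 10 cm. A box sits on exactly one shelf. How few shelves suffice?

Total = 8 + 8 + 6 + 6 + 6 + 6 + 3 + 3 + 3 + 1 = 50 cm.
Lower bound: ⌈50/10⌉ = 5 shelves.
Also, 6 boxes each exceed 5 cm, and no two of those can share a shelf, so at least 6 shelves are needed.
A packing using 6 shelves:
  shelf 1: 8 + 1 = 9
  shelf 2: 8 = 8
  shelf 3: 6 + 3 = 9
  shelf 4: 6 + 3 = 9
  shelf 5: 6 + 3 = 9
  shelf 6: 6 = 6
This matches the lower bound, so 6 is optimal.

6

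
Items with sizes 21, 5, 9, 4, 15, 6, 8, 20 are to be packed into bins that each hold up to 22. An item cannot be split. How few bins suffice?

Total = 21 + 20 + 15 + 9 + 8 + 6 + 5 + 4 = 88.
Lower bound: ⌈88/22⌉ = 4 bins.
A packing using 5 bins:
  bin 1: 21 = 21
  bin 2: 20 = 20
  bin 3: 15 + 6 = 21
  bin 4: 9 + 8 + 5 = 22
  bin 5: 4 = 4
No arrangement into 4 bins stays within capacity, so 5 is optimal.

5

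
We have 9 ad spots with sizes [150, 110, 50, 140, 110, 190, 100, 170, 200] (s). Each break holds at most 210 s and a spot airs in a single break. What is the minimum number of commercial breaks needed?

7

Total = 200 + 190 + 170 + 150 + 140 + 110 + 110 + 100 + 50 = 1220 s.
Lower bound: ⌈1220/210⌉ = 6 commercial breaks.
Also, 7 ad spots each exceed 105 s, and no two of those can share a break, so at least 7 commercial breaks are needed.
A packing using 7 commercial breaks:
  break 1: 200 = 200
  break 2: 190 = 190
  break 3: 170 = 170
  break 4: 150 + 50 = 200
  break 5: 140 = 140
  break 6: 110 + 100 = 210
  break 7: 110 = 110
This matches the lower bound, so 7 is optimal.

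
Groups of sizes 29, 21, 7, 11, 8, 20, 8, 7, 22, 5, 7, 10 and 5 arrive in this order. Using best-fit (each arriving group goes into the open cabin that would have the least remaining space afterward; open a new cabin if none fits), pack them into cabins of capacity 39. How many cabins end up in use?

5

  29 → cabin 1 (new)  [load 29/39]
  21 → cabin 2 (new)  [load 21/39]
  7 → cabin 1  [load 36/39]
  11 → cabin 2  [load 32/39]
  8 → cabin 3 (new)  [load 8/39]
  20 → cabin 3  [load 28/39]
  8 → cabin 3  [load 36/39]
  7 → cabin 2  [load 39/39]
  22 → cabin 4 (new)  [load 22/39]
  5 → cabin 4  [load 27/39]
  7 → cabin 4  [load 34/39]
  10 → cabin 5 (new)  [load 10/39]
  5 → cabin 4  [load 39/39]
5 cabins opened.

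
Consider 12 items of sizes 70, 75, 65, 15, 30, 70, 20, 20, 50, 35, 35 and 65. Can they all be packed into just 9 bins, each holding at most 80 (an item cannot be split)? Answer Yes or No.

A valid assignment using 8 bins:
  bin 1: 75 = 75
  bin 2: 70 = 70
  bin 3: 70 = 70
  bin 4: 65 + 15 = 80
  bin 5: 65 = 65
  bin 6: 50 + 30 = 80
  bin 7: 35 + 35 = 70
  bin 8: 20 + 20 = 40
That uses only 8 ≤ 9, so 9 bins are enough.

Yes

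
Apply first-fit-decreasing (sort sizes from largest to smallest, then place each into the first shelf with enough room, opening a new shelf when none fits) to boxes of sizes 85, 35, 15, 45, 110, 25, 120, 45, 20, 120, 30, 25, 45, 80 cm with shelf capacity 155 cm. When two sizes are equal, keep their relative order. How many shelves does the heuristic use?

6

Sorted descending: 120, 120, 110, 85, 80, 45, 45, 45, 35, 30, 25, 25, 20, 15.
  120 → shelf 1 (new)  [load 120/155]
  120 → shelf 2 (new)  [load 120/155]
  110 → shelf 3 (new)  [load 110/155]
  85 → shelf 4 (new)  [load 85/155]
  80 → shelf 5 (new)  [load 80/155]
  45 → shelf 3  [load 155/155]
  45 → shelf 4  [load 130/155]
  45 → shelf 5  [load 125/155]
  35 → shelf 1  [load 155/155]
  30 → shelf 2  [load 150/155]
  25 → shelf 4  [load 155/155]
  25 → shelf 5  [load 150/155]
  20 → shelf 6 (new)  [load 20/155]
  15 → shelf 6  [load 35/155]
6 shelves opened.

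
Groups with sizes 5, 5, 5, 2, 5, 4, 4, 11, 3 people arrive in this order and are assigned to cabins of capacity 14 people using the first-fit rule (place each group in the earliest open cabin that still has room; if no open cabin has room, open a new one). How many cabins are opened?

4

  5 → cabin 1 (new)  [load 5/14]
  5 → cabin 1  [load 10/14]
  5 → cabin 2 (new)  [load 5/14]
  2 → cabin 1  [load 12/14]
  5 → cabin 2  [load 10/14]
  4 → cabin 2  [load 14/14]
  4 → cabin 3 (new)  [load 4/14]
  11 → cabin 4 (new)  [load 11/14]
  3 → cabin 3  [load 7/14]
4 cabins opened.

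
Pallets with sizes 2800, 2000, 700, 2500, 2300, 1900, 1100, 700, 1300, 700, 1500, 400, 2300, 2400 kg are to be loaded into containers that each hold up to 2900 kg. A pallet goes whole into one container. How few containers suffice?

Total = 2800 + 2500 + 2400 + 2300 + 2300 + 2000 + 1900 + 1500 + 1300 + 1100 + 700 + 700 + 700 + 400 = 22600 kg.
Lower bound: ⌈22600/2900⌉ = 8 containers.
A packing using 9 containers:
  container 1: 2800 = 2800
  container 2: 2500 + 400 = 2900
  container 3: 2400 = 2400
  container 4: 2300 = 2300
  container 5: 2300 = 2300
  container 6: 2000 + 700 = 2700
  container 7: 1900 + 700 = 2600
  container 8: 1500 + 1300 = 2800
  container 9: 1100 + 700 = 1800
No arrangement into 8 containers stays within capacity, so 9 is optimal.

9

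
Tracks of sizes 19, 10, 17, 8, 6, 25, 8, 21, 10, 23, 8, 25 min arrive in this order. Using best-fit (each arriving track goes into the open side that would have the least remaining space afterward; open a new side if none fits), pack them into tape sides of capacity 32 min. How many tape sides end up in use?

7

  19 → side 1 (new)  [load 19/32]
  10 → side 1  [load 29/32]
  17 → side 2 (new)  [load 17/32]
  8 → side 2  [load 25/32]
  6 → side 2  [load 31/32]
  25 → side 3 (new)  [load 25/32]
  8 → side 4 (new)  [load 8/32]
  21 → side 4  [load 29/32]
  10 → side 5 (new)  [load 10/32]
  23 → side 6 (new)  [load 23/32]
  8 → side 6  [load 31/32]
  25 → side 7 (new)  [load 25/32]
7 tape sides opened.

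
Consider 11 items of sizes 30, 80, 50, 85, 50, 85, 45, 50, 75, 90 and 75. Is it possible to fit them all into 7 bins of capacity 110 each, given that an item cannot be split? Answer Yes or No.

Total = 715; ⌈715/110⌉ = 7.
The bound of 7 does not rule out 7, but exhaustive search shows no assignment into 7 bins of capacity 110 exists — the minimum is 8.

No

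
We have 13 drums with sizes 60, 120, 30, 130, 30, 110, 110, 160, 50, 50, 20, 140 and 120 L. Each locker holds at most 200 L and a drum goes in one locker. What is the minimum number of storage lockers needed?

7

Total = 160 + 140 + 130 + 120 + 120 + 110 + 110 + 60 + 50 + 50 + 30 + 30 + 20 = 1130 L.
Lower bound: ⌈1130/200⌉ = 6 storage lockers.
Also, 7 drums each exceed 100 L, and no two of those can share a locker, so at least 7 storage lockers are needed.
A packing using 7 storage lockers:
  locker 1: 160 + 30 = 190
  locker 2: 140 + 60 = 200
  locker 3: 130 + 50 + 20 = 200
  locker 4: 120 + 50 + 30 = 200
  locker 5: 120 = 120
  locker 6: 110 = 110
  locker 7: 110 = 110
This matches the lower bound, so 7 is optimal.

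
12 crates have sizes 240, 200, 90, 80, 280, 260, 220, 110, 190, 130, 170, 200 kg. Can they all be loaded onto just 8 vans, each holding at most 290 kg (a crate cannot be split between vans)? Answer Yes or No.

Total = 2170 kg; ⌈2170/290⌉ = 8.
The bound of 8 does not rule out 8, but exhaustive search shows no assignment into 8 vans of capacity 290 kg exists — the minimum is 9.

No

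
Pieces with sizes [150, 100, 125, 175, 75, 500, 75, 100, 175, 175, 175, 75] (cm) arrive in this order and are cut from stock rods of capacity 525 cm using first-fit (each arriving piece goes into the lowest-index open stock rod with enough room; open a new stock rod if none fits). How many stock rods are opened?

  150 → stock rod 1 (new)  [load 150/525]
  100 → stock rod 1  [load 250/525]
  125 → stock rod 1  [load 375/525]
  175 → stock rod 2 (new)  [load 175/525]
  75 → stock rod 1  [load 450/525]
  500 → stock rod 3 (new)  [load 500/525]
  75 → stock rod 1  [load 525/525]
  100 → stock rod 2  [load 275/525]
  175 → stock rod 2  [load 450/525]
  175 → stock rod 4 (new)  [load 175/525]
  175 → stock rod 4  [load 350/525]
  75 → stock rod 2  [load 525/525]
4 stock rods opened.

4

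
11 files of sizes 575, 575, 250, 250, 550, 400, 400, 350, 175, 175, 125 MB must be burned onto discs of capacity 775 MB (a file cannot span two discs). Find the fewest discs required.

Total = 575 + 575 + 550 + 400 + 400 + 350 + 250 + 250 + 175 + 175 + 125 = 3825 MB.
Lower bound: ⌈3825/775⌉ = 5 discs.
A packing using 6 discs:
  disc 1: 575 + 175 = 750
  disc 2: 575 + 175 = 750
  disc 3: 550 + 125 = 675
  disc 4: 400 + 350 = 750
  disc 5: 400 + 250 = 650
  disc 6: 250 = 250
No arrangement into 5 discs stays within capacity, so 6 is optimal.

6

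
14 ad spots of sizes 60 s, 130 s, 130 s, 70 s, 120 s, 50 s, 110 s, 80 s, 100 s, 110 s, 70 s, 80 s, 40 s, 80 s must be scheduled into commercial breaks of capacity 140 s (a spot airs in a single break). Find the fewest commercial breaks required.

Total = 130 + 130 + 120 + 110 + 110 + 100 + 80 + 80 + 80 + 70 + 70 + 60 + 50 + 40 = 1230 s.
Lower bound: ⌈1230/140⌉ = 9 commercial breaks.
A packing using 10 commercial breaks:
  break 1: 130 = 130
  break 2: 130 = 130
  break 3: 120 = 120
  break 4: 110 = 110
  break 5: 110 = 110
  break 6: 100 + 40 = 140
  break 7: 80 + 60 = 140
  break 8: 80 + 50 = 130
  break 9: 80 = 80
  break 10: 70 + 70 = 140
No arrangement into 9 commercial breaks stays within capacity, so 10 is optimal.

10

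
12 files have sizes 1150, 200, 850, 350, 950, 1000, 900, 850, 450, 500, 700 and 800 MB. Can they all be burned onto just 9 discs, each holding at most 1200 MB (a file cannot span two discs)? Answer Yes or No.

A valid assignment using 9 discs:
  disc 1: 1150 = 1150
  disc 2: 1000 + 200 = 1200
  disc 3: 950 = 950
  disc 4: 900 = 900
  disc 5: 850 + 350 = 1200
  disc 6: 850 = 850
  disc 7: 800 = 800
  disc 8: 700 + 500 = 1200
  disc 9: 450 = 450
Every load is within 1200 MB, so 9 discs suffice.

Yes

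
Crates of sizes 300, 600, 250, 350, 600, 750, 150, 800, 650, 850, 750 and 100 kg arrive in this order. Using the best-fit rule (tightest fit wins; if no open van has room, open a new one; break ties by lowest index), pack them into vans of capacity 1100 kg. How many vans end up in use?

  300 → van 1 (new)  [load 300/1100]
  600 → van 1  [load 900/1100]
  250 → van 2 (new)  [load 250/1100]
  350 → van 2  [load 600/1100]
  600 → van 3 (new)  [load 600/1100]
  750 → van 4 (new)  [load 750/1100]
  150 → van 1  [load 1050/1100]
  800 → van 5 (new)  [load 800/1100]
  650 → van 6 (new)  [load 650/1100]
  850 → van 7 (new)  [load 850/1100]
  750 → van 8 (new)  [load 750/1100]
  100 → van 7  [load 950/1100]
8 vans opened.

8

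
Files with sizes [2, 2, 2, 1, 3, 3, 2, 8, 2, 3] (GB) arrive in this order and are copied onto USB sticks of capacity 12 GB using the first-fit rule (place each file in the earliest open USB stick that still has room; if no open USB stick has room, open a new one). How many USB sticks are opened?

3

  2 → USB stick 1 (new)  [load 2/12]
  2 → USB stick 1  [load 4/12]
  2 → USB stick 1  [load 6/12]
  1 → USB stick 1  [load 7/12]
  3 → USB stick 1  [load 10/12]
  3 → USB stick 2 (new)  [load 3/12]
  2 → USB stick 1  [load 12/12]
  8 → USB stick 2  [load 11/12]
  2 → USB stick 3 (new)  [load 2/12]
  3 → USB stick 3  [load 5/12]
3 USB sticks opened.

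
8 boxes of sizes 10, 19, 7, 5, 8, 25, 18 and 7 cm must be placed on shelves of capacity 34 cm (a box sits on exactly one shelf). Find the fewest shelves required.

Total = 25 + 19 + 18 + 10 + 8 + 7 + 7 + 5 = 99 cm.
Lower bound: ⌈99/34⌉ = 3 shelves.
A packing using 3 shelves:
  shelf 1: 25 + 8 = 33
  shelf 2: 19 + 10 + 5 = 34
  shelf 3: 18 + 7 + 7 = 32
This matches the lower bound, so 3 is optimal.

3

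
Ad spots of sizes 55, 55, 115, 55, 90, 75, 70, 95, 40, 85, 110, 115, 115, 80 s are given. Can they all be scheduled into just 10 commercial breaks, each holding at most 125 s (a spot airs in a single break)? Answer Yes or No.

Total = 1155 s; ⌈1155/125⌉ = 10.
The bound of 10 does not rule out 10, but exhaustive search shows no assignment into 10 commercial breaks of capacity 125 s exists — the minimum is 11.

No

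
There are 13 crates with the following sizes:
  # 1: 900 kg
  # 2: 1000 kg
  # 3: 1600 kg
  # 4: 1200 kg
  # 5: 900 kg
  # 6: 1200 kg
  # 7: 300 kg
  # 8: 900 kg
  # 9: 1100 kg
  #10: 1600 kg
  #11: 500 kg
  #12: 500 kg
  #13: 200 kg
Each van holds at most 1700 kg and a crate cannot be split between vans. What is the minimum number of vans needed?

Total = 1600 + 1600 + 1200 + 1200 + 1100 + 1000 + 900 + 900 + 900 + 500 + 500 + 300 + 200 = 11900 kg.
Lower bound: ⌈11900/1700⌉ = 7 vans.
Also, 9 crates each exceed 850 kg, and no two of those can share a van, so at least 9 vans are needed.
A packing using 9 vans:
  van 1: 1600 = 1600
  van 2: 1600 = 1600
  van 3: 1200 + 500 = 1700
  van 4: 1200 + 500 = 1700
  van 5: 1100 + 300 + 200 = 1600
  van 6: 1000 = 1000
  van 7: 900 = 900
  van 8: 900 = 900
  van 9: 900 = 900
This matches the lower bound, so 9 is optimal.

9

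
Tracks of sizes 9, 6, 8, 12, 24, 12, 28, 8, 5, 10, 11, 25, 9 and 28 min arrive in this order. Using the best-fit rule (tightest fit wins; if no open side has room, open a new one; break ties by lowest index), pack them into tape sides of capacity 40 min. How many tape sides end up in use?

  9 → side 1 (new)  [load 9/40]
  6 → side 1  [load 15/40]
  8 → side 1  [load 23/40]
  12 → side 1  [load 35/40]
  24 → side 2 (new)  [load 24/40]
  12 → side 2  [load 36/40]
  28 → side 3 (new)  [load 28/40]
  8 → side 3  [load 36/40]
  5 → side 1  [load 40/40]
  10 → side 4 (new)  [load 10/40]
  11 → side 4  [load 21/40]
  25 → side 5 (new)  [load 25/40]
  9 → side 5  [load 34/40]
  28 → side 6 (new)  [load 28/40]
6 tape sides opened.

6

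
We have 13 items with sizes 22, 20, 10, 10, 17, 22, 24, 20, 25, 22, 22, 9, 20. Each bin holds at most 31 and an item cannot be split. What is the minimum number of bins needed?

Total = 25 + 24 + 22 + 22 + 22 + 22 + 20 + 20 + 20 + 17 + 10 + 10 + 9 = 243.
Lower bound: ⌈243/31⌉ = 8 bins.
Also, 10 items each exceed 31/2, and no two of those can share a bin, so at least 10 bins are needed.
A packing using 10 bins:
  bin 1: 25 = 25
  bin 2: 24 = 24
  bin 3: 22 + 9 = 31
  bin 4: 22 = 22
  bin 5: 22 = 22
  bin 6: 22 = 22
  bin 7: 20 + 10 = 30
  bin 8: 20 + 10 = 30
  bin 9: 20 = 20
  bin 10: 17 = 17
This matches the lower bound, so 10 is optimal.

10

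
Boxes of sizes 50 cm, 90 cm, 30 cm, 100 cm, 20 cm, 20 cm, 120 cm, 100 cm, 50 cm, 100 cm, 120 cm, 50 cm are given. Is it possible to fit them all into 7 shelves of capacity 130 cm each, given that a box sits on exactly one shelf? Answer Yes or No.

Total = 850 cm; ⌈850/130⌉ = 7.
The bound of 7 does not rule out 7, but exhaustive search shows no assignment into 7 shelves of capacity 130 cm exists — the minimum is 8.

No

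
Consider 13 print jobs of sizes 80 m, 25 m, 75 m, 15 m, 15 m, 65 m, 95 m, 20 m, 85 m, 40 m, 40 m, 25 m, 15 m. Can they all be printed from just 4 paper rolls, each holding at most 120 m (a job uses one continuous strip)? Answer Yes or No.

Total = 595 m; ⌈595/120⌉ = 5.
At least 5 paper rolls are required, but only 4 are allowed.

No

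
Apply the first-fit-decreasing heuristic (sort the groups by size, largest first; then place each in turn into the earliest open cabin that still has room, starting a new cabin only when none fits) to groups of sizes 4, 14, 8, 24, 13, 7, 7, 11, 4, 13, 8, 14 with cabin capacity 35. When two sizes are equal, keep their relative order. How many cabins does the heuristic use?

4

Sorted descending: 24, 14, 14, 13, 13, 11, 8, 8, 7, 7, 4, 4.
  24 → cabin 1 (new)  [load 24/35]
  14 → cabin 2 (new)  [load 14/35]
  14 → cabin 2  [load 28/35]
  13 → cabin 3 (new)  [load 13/35]
  13 → cabin 3  [load 26/35]
  11 → cabin 1  [load 35/35]
  8 → cabin 3  [load 34/35]
  8 → cabin 4 (new)  [load 8/35]
  7 → cabin 2  [load 35/35]
  7 → cabin 4  [load 15/35]
  4 → cabin 4  [load 19/35]
  4 → cabin 4  [load 23/35]
4 cabins opened.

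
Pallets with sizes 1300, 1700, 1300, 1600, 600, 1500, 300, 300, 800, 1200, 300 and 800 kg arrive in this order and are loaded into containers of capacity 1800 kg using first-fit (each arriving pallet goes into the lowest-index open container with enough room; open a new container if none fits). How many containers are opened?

8

  1300 → container 1 (new)  [load 1300/1800]
  1700 → container 2 (new)  [load 1700/1800]
  1300 → container 3 (new)  [load 1300/1800]
  1600 → container 4 (new)  [load 1600/1800]
  600 → container 5 (new)  [load 600/1800]
  1500 → container 6 (new)  [load 1500/1800]
  300 → container 1  [load 1600/1800]
  300 → container 3  [load 1600/1800]
  800 → container 5  [load 1400/1800]
  1200 → container 7 (new)  [load 1200/1800]
  300 → container 5  [load 1700/1800]
  800 → container 8 (new)  [load 800/1800]
8 containers opened.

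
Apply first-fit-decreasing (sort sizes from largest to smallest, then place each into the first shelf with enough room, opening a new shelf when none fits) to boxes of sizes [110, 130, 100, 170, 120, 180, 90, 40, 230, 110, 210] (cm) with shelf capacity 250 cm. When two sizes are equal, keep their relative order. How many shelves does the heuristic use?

Sorted descending: 230, 210, 180, 170, 130, 120, 110, 110, 100, 90, 40.
  230 → shelf 1 (new)  [load 230/250]
  210 → shelf 2 (new)  [load 210/250]
  180 → shelf 3 (new)  [load 180/250]
  170 → shelf 4 (new)  [load 170/250]
  130 → shelf 5 (new)  [load 130/250]
  120 → shelf 5  [load 250/250]
  110 → shelf 6 (new)  [load 110/250]
  110 → shelf 6  [load 220/250]
  100 → shelf 7 (new)  [load 100/250]
  90 → shelf 7  [load 190/250]
  40 → shelf 2  [load 250/250]
7 shelves opened.

7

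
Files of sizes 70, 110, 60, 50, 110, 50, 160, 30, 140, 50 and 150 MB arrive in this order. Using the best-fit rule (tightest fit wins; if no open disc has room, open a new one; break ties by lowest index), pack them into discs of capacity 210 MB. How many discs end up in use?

  70 → disc 1 (new)  [load 70/210]
  110 → disc 1  [load 180/210]
  60 → disc 2 (new)  [load 60/210]
  50 → disc 2  [load 110/210]
  110 → disc 3 (new)  [load 110/210]
  50 → disc 2  [load 160/210]
  160 → disc 4 (new)  [load 160/210]
  30 → disc 1  [load 210/210]
  140 → disc 5 (new)  [load 140/210]
  50 → disc 2  [load 210/210]
  150 → disc 6 (new)  [load 150/210]
6 discs opened.

6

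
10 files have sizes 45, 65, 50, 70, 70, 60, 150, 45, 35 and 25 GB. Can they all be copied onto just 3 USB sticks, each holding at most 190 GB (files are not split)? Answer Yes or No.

No

Total = 615 GB; ⌈615/190⌉ = 4.
At least 4 USB sticks are required, but only 3 are allowed.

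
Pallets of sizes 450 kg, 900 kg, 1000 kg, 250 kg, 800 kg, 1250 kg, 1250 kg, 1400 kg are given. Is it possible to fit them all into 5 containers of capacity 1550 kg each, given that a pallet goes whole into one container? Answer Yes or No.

No

Total = 7300 kg; ⌈7300/1550⌉ = 5.
6 pallets each exceed half the capacity and cannot share a container, forcing at least 6 containers.
At least 6 containers are required, but only 5 are allowed.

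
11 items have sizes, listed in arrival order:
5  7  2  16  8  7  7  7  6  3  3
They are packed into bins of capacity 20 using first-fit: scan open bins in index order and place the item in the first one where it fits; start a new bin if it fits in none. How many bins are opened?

4

  5 → bin 1 (new)  [load 5/20]
  7 → bin 1  [load 12/20]
  2 → bin 1  [load 14/20]
  16 → bin 2 (new)  [load 16/20]
  8 → bin 3 (new)  [load 8/20]
  7 → bin 3  [load 15/20]
  7 → bin 4 (new)  [load 7/20]
  7 → bin 4  [load 14/20]
  6 → bin 1  [load 20/20]
  3 → bin 2  [load 19/20]
  3 → bin 3  [load 18/20]
4 bins opened.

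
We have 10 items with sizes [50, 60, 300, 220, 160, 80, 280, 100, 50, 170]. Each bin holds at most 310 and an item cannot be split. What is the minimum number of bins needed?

5

Total = 300 + 280 + 220 + 170 + 160 + 100 + 80 + 60 + 50 + 50 = 1470.
Lower bound: ⌈1470/310⌉ = 5 bins.
A packing using 5 bins:
  bin 1: 300 = 300
  bin 2: 280 = 280
  bin 3: 220 + 80 = 300
  bin 4: 170 + 60 + 50 = 280
  bin 5: 160 + 100 + 50 = 310
This matches the lower bound, so 5 is optimal.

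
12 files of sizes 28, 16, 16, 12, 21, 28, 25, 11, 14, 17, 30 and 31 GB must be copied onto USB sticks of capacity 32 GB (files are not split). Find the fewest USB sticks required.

9

Total = 31 + 30 + 28 + 28 + 25 + 21 + 17 + 16 + 16 + 14 + 12 + 11 = 249 GB.
Lower bound: ⌈249/32⌉ = 8 USB sticks.
A packing using 9 USB sticks:
  USB stick 1: 31 = 31
  USB stick 2: 30 = 30
  USB stick 3: 28 = 28
  USB stick 4: 28 = 28
  USB stick 5: 25 = 25
  USB stick 6: 21 + 11 = 32
  USB stick 7: 17 + 14 = 31
  USB stick 8: 16 + 16 = 32
  USB stick 9: 12 = 12
No arrangement into 8 USB sticks stays within capacity, so 9 is optimal.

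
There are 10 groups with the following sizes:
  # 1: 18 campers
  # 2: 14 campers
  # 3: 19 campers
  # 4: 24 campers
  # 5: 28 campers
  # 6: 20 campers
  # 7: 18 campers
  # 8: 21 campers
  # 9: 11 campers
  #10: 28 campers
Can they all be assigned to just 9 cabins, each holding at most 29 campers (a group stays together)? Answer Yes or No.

Yes

A valid assignment using 9 cabins:
  cabin 1: 28 = 28
  cabin 2: 28 = 28
  cabin 3: 24 = 24
  cabin 4: 21 = 21
  cabin 5: 20 = 20
  cabin 6: 19 = 19
  cabin 7: 18 + 11 = 29
  cabin 8: 18 = 18
  cabin 9: 14 = 14
Every load is within 29 campers, so 9 cabins suffice.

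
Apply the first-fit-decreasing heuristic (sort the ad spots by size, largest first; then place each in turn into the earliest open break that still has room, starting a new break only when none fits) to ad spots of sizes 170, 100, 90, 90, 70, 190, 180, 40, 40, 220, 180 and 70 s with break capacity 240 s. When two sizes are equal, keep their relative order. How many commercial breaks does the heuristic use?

7

Sorted descending: 220, 190, 180, 180, 170, 100, 90, 90, 70, 70, 40, 40.
  220 → break 1 (new)  [load 220/240]
  190 → break 2 (new)  [load 190/240]
  180 → break 3 (new)  [load 180/240]
  180 → break 4 (new)  [load 180/240]
  170 → break 5 (new)  [load 170/240]
  100 → break 6 (new)  [load 100/240]
  90 → break 6  [load 190/240]
  90 → break 7 (new)  [load 90/240]
  70 → break 5  [load 240/240]
  70 → break 7  [load 160/240]
  40 → break 2  [load 230/240]
  40 → break 3  [load 220/240]
7 commercial breaks opened.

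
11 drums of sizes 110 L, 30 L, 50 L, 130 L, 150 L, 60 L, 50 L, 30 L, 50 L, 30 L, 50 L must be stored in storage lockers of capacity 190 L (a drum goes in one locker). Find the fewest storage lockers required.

4

Total = 150 + 130 + 110 + 60 + 50 + 50 + 50 + 50 + 30 + 30 + 30 = 740 L.
Lower bound: ⌈740/190⌉ = 4 storage lockers.
A packing using 4 storage lockers:
  locker 1: 150 + 30 = 180
  locker 2: 130 + 60 = 190
  locker 3: 110 + 50 + 30 = 190
  locker 4: 50 + 50 + 50 + 30 = 180
This matches the lower bound, so 4 is optimal.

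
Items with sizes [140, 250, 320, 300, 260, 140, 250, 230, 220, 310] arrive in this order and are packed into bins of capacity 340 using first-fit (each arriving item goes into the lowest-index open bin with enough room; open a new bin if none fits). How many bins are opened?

9

  140 → bin 1 (new)  [load 140/340]
  250 → bin 2 (new)  [load 250/340]
  320 → bin 3 (new)  [load 320/340]
  300 → bin 4 (new)  [load 300/340]
  260 → bin 5 (new)  [load 260/340]
  140 → bin 1  [load 280/340]
  250 → bin 6 (new)  [load 250/340]
  230 → bin 7 (new)  [load 230/340]
  220 → bin 8 (new)  [load 220/340]
  310 → bin 9 (new)  [load 310/340]
9 bins opened.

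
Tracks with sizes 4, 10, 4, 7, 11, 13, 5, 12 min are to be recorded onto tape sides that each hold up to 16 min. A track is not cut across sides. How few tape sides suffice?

Total = 13 + 12 + 11 + 10 + 7 + 5 + 4 + 4 = 66 min.
Lower bound: ⌈66/16⌉ = 5 tape sides.
A packing using 5 tape sides:
  side 1: 13 = 13
  side 2: 12 + 4 = 16
  side 3: 11 + 5 = 16
  side 4: 10 + 4 = 14
  side 5: 7 = 7
This matches the lower bound, so 5 is optimal.

5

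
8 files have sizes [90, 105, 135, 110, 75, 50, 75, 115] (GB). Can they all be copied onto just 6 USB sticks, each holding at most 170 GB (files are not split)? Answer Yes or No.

A valid assignment using 6 USB sticks:
  USB stick 1: 135 = 135
  USB stick 2: 115 + 50 = 165
  USB stick 3: 110 = 110
  USB stick 4: 105 = 105
  USB stick 5: 90 + 75 = 165
  USB stick 6: 75 = 75
Every load is within 170 GB, so 6 USB sticks suffice.

Yes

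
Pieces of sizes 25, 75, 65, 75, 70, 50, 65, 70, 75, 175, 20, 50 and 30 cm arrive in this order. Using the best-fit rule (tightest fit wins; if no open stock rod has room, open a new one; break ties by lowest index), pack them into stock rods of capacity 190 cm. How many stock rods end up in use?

  25 → stock rod 1 (new)  [load 25/190]
  75 → stock rod 1  [load 100/190]
  65 → stock rod 1  [load 165/190]
  75 → stock rod 2 (new)  [load 75/190]
  70 → stock rod 2  [load 145/190]
  50 → stock rod 3 (new)  [load 50/190]
  65 → stock rod 3  [load 115/190]
  70 → stock rod 3  [load 185/190]
  75 → stock rod 4 (new)  [load 75/190]
  175 → stock rod 5 (new)  [load 175/190]
  20 → stock rod 1  [load 185/190]
  50 → stock rod 4  [load 125/190]
  30 → stock rod 2  [load 175/190]
5 stock rods opened.

5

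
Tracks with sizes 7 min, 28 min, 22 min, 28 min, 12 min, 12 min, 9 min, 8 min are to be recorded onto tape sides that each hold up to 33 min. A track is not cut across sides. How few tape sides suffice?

5

Total = 28 + 28 + 22 + 12 + 12 + 9 + 8 + 7 = 126 min.
Lower bound: ⌈126/33⌉ = 4 tape sides.
A packing using 5 tape sides:
  side 1: 28 = 28
  side 2: 28 = 28
  side 3: 22 + 9 = 31
  side 4: 12 + 12 + 8 = 32
  side 5: 7 = 7
No arrangement into 4 tape sides stays within capacity, so 5 is optimal.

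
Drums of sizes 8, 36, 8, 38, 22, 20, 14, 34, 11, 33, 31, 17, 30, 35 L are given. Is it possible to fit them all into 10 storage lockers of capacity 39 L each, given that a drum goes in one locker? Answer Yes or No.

Yes

A valid assignment using 10 storage lockers:
  locker 1: 38 = 38
  locker 2: 36 = 36
  locker 3: 35 = 35
  locker 4: 34 = 34
  locker 5: 33 = 33
  locker 6: 31 + 8 = 39
  locker 7: 30 + 8 = 38
  locker 8: 22 + 17 = 39
  locker 9: 20 + 14 = 34
  locker 10: 11 = 11
Every load is within 39 L, so 10 storage lockers suffice.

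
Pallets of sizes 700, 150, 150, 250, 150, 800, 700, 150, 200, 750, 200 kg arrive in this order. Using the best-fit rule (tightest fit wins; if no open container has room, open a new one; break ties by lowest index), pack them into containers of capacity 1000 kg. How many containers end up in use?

5

  700 → container 1 (new)  [load 700/1000]
  150 → container 1  [load 850/1000]
  150 → container 1  [load 1000/1000]
  250 → container 2 (new)  [load 250/1000]
  150 → container 2  [load 400/1000]
  800 → container 3 (new)  [load 800/1000]
  700 → container 4 (new)  [load 700/1000]
  150 → container 3  [load 950/1000]
  200 → container 4  [load 900/1000]
  750 → container 5 (new)  [load 750/1000]
  200 → container 5  [load 950/1000]
5 containers opened.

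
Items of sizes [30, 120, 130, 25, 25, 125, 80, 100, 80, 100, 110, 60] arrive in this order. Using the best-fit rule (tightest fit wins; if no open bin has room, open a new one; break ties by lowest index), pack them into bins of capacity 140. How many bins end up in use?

9

  30 → bin 1 (new)  [load 30/140]
  120 → bin 2 (new)  [load 120/140]
  130 → bin 3 (new)  [load 130/140]
  25 → bin 1  [load 55/140]
  25 → bin 1  [load 80/140]
  125 → bin 4 (new)  [load 125/140]
  80 → bin 5 (new)  [load 80/140]
  100 → bin 6 (new)  [load 100/140]
  80 → bin 7 (new)  [load 80/140]
  100 → bin 8 (new)  [load 100/140]
  110 → bin 9 (new)  [load 110/140]
  60 → bin 1  [load 140/140]
9 bins opened.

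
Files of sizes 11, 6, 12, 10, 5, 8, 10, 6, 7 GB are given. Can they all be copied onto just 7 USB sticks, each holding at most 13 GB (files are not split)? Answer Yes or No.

A valid assignment using 7 USB sticks:
  USB stick 1: 12 = 12
  USB stick 2: 11 = 11
  USB stick 3: 10 = 10
  USB stick 4: 10 = 10
  USB stick 5: 8 + 5 = 13
  USB stick 6: 7 + 6 = 13
  USB stick 7: 6 = 6
Every load is within 13 GB, so 7 USB sticks suffice.

Yes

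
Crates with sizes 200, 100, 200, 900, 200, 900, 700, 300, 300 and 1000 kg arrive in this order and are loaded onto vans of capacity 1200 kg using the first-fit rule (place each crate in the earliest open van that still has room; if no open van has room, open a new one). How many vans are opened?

  200 → van 1 (new)  [load 200/1200]
  100 → van 1  [load 300/1200]
  200 → van 1  [load 500/1200]
  900 → van 2 (new)  [load 900/1200]
  200 → van 1  [load 700/1200]
  900 → van 3 (new)  [load 900/1200]
  700 → van 4 (new)  [load 700/1200]
  300 → van 1  [load 1000/1200]
  300 → van 2  [load 1200/1200]
  1000 → van 5 (new)  [load 1000/1200]
5 vans opened.

5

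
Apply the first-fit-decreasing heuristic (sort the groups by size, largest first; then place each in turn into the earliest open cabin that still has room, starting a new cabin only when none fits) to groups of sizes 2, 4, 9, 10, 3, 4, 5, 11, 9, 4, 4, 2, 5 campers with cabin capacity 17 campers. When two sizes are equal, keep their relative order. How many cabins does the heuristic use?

Sorted descending: 11, 10, 9, 9, 5, 5, 4, 4, 4, 4, 3, 2, 2.
  11 → cabin 1 (new)  [load 11/17]
  10 → cabin 2 (new)  [load 10/17]
  9 → cabin 3 (new)  [load 9/17]
  9 → cabin 4 (new)  [load 9/17]
  5 → cabin 1  [load 16/17]
  5 → cabin 2  [load 15/17]
  4 → cabin 3  [load 13/17]
  4 → cabin 3  [load 17/17]
  4 → cabin 4  [load 13/17]
  4 → cabin 4  [load 17/17]
  3 → cabin 5 (new)  [load 3/17]
  2 → cabin 2  [load 17/17]
  2 → cabin 5  [load 5/17]
5 cabins opened.

5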